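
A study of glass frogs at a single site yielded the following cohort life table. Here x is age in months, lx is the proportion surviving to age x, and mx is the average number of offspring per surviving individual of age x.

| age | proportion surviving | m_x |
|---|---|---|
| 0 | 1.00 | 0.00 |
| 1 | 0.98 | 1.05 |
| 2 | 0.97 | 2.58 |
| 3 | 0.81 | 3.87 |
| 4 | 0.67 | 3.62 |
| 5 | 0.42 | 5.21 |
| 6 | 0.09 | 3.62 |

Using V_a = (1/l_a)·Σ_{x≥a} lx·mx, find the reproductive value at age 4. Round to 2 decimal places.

7.37

lx·mx for x ≥ 4: 2.4254, 2.1882, 0.3258 → sum = 4.9394
V_4 = 4.9394 / l_4 = 4.9394 / 0.67 = 7.372239… → 7.37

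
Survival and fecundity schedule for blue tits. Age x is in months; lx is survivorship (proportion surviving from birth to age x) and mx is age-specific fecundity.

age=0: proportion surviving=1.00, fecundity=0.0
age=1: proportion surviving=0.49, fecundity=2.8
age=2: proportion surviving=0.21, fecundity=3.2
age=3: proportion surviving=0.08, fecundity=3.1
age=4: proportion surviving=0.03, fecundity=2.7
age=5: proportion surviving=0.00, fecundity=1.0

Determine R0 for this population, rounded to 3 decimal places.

2.373

lx·mx by age: 0, 1.372, 0.672, 0.248, 0.081, 0
R0 = Σ lx·mx = 2.373 → 2.373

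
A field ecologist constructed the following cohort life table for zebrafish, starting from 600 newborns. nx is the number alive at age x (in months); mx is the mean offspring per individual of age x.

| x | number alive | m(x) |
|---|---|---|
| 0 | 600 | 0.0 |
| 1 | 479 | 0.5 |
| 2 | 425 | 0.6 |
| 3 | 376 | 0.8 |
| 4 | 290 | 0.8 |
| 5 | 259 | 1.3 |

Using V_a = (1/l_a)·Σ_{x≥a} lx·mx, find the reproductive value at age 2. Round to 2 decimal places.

2.65

lx = nx/n0 = nx/600: 1, 0.79833…, 0.70833…, 0.62667…, 0.48333…, 0.43167…
lx·mx for x ≥ 2: 0.425…, 0.501333…, 0.386667…, 0.561167… → sum = 1.874167…
V_2 = 1.874167… / l_2 = 1.874167… / 0.708333… = 2.645882… → 2.65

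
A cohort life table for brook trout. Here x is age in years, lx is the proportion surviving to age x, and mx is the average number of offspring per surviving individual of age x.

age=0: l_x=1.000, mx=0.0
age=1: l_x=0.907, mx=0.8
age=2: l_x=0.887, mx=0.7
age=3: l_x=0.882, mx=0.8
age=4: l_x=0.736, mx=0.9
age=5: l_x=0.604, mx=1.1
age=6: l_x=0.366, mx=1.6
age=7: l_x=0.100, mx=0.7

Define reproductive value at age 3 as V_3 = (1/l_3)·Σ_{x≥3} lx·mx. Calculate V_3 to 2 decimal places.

lx·mx for x ≥ 3: 0.7056, 0.6624, 0.6644, 0.5856, 0.07 → sum = 2.688
V_3 = 2.688 / l_3 = 2.688 / 0.882 = 3.047619… → 3.05

3.05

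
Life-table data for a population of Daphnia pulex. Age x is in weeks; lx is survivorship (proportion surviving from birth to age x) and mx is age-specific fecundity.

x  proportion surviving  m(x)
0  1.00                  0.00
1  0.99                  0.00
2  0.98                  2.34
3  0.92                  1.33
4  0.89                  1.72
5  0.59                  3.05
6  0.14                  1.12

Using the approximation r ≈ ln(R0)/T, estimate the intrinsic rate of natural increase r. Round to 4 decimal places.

R0 = Σ lx·mx = 0 + 0 + 2.2932 + 1.2236 + 1.5308 + 1.7995 + 0.1568 = 7.0039
Σ x·lx·mx = 24.3187; T = 24.3187/7.0039 = 3.47217…
r ≈ ln(R0)/T = ln(7.0039)/3.47217… = 0.560592… → 0.5606

0.5606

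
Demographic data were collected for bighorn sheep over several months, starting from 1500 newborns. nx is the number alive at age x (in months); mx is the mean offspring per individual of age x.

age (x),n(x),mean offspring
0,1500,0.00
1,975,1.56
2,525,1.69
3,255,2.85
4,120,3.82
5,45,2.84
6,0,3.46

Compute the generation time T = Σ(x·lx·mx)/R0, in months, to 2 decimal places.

2.14

lx = nx/n0 = nx/1500: 1, 0.65, 0.35, 0.17, 0.08, 0.03, 0
lx·mx: 0, 1.014, 0.5915, 0.4845, 0.3056, 0.0852, 0 → R0 = 2.4808
x·lx·mx: 0, 1.014, 1.183, 1.4535, 1.2224, 0.426, 0 → Σ = 5.2989
T = 5.2989 / 2.4808 = 2.135964… → 2.14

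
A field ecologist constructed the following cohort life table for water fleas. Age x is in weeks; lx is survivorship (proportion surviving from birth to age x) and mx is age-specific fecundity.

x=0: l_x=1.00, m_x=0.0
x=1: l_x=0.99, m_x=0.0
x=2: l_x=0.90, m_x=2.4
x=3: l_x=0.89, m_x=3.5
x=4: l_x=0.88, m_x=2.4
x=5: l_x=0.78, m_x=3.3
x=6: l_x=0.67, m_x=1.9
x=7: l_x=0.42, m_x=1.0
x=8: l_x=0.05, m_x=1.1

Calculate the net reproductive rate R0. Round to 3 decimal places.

lx·mx by age: 0, 0, 2.16, 3.115, 2.112, 2.574, 1.273, 0.42, 0.055
R0 = Σ lx·mx = 11.709 → 11.709

11.709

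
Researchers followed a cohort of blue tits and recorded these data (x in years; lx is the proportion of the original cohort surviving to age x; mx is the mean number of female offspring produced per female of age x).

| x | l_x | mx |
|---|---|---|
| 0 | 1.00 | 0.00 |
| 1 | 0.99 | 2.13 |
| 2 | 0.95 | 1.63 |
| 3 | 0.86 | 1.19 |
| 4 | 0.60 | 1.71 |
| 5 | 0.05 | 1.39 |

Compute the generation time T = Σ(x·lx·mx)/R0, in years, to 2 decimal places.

2.20

lx·mx: 0, 2.1087, 1.5485, 1.0234, 1.026, 0.0695 → R0 = 5.7761
x·lx·mx: 0, 2.1087, 3.097, 3.0702, 4.104, 0.3475 → Σ = 12.7274
T = 12.7274 / 5.7761 = 2.203459… → 2.20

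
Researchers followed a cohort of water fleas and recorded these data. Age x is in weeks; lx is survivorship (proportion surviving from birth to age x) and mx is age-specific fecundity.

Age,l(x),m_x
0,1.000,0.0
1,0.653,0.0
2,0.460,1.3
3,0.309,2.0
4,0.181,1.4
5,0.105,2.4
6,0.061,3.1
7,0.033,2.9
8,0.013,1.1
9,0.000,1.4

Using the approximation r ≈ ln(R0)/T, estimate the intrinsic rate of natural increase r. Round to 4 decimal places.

R0 = Σ lx·mx = 0 + 0 + 0.598 + 0.618 + 0.2534 + 0.252 + 0.1891 + 0.0957 + 0.0143 + 0 = 2.0205
Σ x·lx·mx = 7.2425; T = 7.2425/2.0205 = 3.58451…
r ≈ ln(R0)/T = ln(2.0205)/3.58451… = 0.196218… → 0.1962

0.1962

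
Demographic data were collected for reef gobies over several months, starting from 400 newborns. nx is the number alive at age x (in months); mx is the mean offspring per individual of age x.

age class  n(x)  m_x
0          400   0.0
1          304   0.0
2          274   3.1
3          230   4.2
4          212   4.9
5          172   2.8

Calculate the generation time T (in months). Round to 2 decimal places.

lx = nx/n0 = nx/400: 1, 0.76, 0.685, 0.575, 0.53, 0.43
lx·mx: 0, 0, 2.1235, 2.415, 2.597, 1.204 → R0 = 8.3395
x·lx·mx: 0, 0, 4.247, 7.245, 10.388, 6.02 → Σ = 27.9
T = 27.9 / 8.3395 = 3.345524… → 3.35

3.35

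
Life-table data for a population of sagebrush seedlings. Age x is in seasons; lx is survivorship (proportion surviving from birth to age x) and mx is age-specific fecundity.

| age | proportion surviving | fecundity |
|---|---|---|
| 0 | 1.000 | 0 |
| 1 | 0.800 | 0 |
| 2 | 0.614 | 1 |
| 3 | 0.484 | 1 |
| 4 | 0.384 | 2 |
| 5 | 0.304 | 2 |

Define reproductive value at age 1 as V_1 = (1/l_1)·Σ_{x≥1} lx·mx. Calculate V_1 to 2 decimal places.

3.09

lx·mx for x ≥ 1: 0, 0.614, 0.484, 0.768, 0.608 → sum = 2.474
V_1 = 2.474 / l_1 = 2.474 / 0.8 = 3.0925 → 3.09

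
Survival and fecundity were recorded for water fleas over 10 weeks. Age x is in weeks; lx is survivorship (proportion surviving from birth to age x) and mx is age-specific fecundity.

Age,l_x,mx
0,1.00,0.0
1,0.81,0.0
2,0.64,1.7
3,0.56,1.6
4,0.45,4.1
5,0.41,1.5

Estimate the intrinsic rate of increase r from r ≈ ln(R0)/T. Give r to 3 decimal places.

0.433

R0 = Σ lx·mx = 0 + 0 + 1.088 + 0.896 + 1.845 + 0.615 = 4.444
Σ x·lx·mx = 15.319; T = 15.319/4.444 = 3.44712…
r ≈ ln(R0)/T = ln(4.444)/3.44712… = 0.4327… → 0.433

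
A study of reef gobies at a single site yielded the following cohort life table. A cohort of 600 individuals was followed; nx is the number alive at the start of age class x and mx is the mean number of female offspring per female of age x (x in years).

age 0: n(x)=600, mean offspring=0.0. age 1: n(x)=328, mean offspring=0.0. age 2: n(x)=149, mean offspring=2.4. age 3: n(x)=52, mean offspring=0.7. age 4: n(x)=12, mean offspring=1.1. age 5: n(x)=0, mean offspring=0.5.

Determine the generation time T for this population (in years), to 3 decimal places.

lx = nx/n0 = nx/600: 1, 0.54667…, 0.24833…, 0.08667…, 0.02, 0
lx·mx: 0, 0, 0.596…, 0.060667…, 0.022, 0 → R0 = 0.678667…
x·lx·mx: 0, 0, 1.192…, 0.182…, 0.088, 0 → Σ = 1.462…
T = 1.462… / 0.678667… = 2.154224… → 2.154

2.154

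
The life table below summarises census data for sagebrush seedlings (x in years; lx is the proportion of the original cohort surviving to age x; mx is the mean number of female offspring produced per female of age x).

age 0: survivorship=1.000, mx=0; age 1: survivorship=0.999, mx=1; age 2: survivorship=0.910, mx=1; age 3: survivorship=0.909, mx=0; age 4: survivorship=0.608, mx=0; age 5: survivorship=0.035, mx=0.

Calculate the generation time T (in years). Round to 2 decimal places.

1.48

lx·mx: 0, 0.999, 0.91, 0, 0, 0 → R0 = 1.909
x·lx·mx: 0, 0.999, 1.82, 0, 0, 0 → Σ = 2.819
T = 2.819 / 1.909 = 1.476689… → 1.48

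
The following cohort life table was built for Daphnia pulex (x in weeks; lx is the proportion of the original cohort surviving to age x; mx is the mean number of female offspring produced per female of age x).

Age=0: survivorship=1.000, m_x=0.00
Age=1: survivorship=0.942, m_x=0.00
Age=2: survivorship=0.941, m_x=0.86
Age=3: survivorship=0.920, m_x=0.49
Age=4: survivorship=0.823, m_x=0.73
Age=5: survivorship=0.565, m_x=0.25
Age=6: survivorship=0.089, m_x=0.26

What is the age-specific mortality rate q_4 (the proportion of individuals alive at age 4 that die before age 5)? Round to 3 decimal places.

0.313

q_4 = (l_4 − l_5) / l_4 = (0.823 − 0.565) / 0.823
     = 0.258 / 0.823 = 0.313487… → 0.313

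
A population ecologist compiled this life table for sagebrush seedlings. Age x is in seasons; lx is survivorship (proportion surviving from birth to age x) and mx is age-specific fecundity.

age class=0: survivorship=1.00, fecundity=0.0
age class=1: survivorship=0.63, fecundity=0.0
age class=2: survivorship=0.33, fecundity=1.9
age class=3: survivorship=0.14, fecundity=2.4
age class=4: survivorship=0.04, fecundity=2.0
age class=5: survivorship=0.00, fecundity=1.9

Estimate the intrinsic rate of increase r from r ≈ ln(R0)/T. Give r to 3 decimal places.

R0 = Σ lx·mx = 0 + 0 + 0.627 + 0.336 + 0.08 + 0 = 1.043
Σ x·lx·mx = 2.582; T = 2.582/1.043 = 2.47555…
r ≈ ln(R0)/T = ln(1.043)/2.47555… = 0.01701… → 0.017

0.017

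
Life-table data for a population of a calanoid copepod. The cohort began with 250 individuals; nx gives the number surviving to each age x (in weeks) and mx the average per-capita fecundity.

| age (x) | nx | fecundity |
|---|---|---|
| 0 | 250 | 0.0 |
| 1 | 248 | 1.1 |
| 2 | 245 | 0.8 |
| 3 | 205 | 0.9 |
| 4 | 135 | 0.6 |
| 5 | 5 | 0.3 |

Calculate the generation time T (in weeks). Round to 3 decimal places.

2.106

lx = nx/n0 = nx/250: 1, 0.992, 0.98, 0.82, 0.54, 0.02
lx·mx: 0, 1.0912, 0.784, 0.738, 0.324, 0.006 → R0 = 2.9432
x·lx·mx: 0, 1.0912, 1.568, 2.214, 1.296, 0.03 → Σ = 6.1992
T = 6.1992 / 2.9432 = 2.106279… → 2.106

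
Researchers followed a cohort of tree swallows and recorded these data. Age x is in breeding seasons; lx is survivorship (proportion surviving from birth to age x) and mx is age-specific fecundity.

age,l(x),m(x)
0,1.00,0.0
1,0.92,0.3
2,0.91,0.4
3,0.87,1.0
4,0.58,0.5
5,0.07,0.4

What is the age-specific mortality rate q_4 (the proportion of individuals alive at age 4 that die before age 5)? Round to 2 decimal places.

0.88

q_4 = (l_4 − l_5) / l_4 = (0.58 − 0.07) / 0.58
     = 0.51 / 0.58 = 0.87931… → 0.88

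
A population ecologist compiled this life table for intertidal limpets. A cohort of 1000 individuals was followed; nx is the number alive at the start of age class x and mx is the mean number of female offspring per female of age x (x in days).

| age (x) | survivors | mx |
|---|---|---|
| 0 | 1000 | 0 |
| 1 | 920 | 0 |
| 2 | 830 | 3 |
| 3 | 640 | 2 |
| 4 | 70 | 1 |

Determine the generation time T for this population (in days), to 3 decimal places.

2.370

lx = nx/n0 = nx/1000: 1, 0.92, 0.83, 0.64, 0.07
lx·mx: 0, 0, 2.49, 1.28, 0.07 → R0 = 3.84
x·lx·mx: 0, 0, 4.98, 3.84, 0.28 → Σ = 9.1
T = 9.1 / 3.84 = 2.369792… → 2.370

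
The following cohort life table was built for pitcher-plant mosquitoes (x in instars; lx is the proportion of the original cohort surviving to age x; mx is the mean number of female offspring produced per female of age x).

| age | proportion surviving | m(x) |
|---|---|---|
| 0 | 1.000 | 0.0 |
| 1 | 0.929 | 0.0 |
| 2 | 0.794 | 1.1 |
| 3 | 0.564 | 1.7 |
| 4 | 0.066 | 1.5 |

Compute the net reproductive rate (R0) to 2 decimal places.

1.93

lx·mx by age: 0, 0, 0.8734, 0.9588, 0.099
R0 = Σ lx·mx = 1.9312 → 1.93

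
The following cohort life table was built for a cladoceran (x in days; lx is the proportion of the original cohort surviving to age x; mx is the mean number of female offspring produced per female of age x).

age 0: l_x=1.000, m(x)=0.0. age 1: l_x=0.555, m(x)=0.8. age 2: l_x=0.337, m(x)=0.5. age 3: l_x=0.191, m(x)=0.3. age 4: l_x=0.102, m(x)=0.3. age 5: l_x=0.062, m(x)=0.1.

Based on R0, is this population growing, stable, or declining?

R0 = Σ lx·mx = 0 + 0.444 + 0.1685 + 0.0573 + 0.0306 + 0.0062 = 0.7066
R0 < 1, so the population is declining.

declining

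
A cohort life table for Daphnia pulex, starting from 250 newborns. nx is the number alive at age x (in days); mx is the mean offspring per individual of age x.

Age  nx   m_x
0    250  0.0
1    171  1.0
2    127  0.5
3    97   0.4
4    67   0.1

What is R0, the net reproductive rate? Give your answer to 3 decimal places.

1.120

lx = nx/n0 = nx/250: 1, 0.684, 0.508, 0.388, 0.268
lx·mx by age: 0, 0.684, 0.254, 0.1552, 0.0268
R0 = Σ lx·mx = 1.12 → 1.120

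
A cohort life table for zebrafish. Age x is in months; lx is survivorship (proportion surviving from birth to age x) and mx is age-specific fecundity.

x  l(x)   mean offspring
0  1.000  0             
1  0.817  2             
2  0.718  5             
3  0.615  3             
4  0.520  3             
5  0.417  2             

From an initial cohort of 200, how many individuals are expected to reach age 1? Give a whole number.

Expected survivors = N0 · l_1 = 200 × 0.817 = 163.4 → 163

163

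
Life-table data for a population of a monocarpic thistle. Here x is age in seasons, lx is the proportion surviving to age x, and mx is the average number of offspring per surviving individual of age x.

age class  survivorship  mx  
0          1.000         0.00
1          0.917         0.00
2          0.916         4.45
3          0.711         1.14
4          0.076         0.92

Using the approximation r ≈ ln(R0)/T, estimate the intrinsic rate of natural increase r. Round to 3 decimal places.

0.730

R0 = Σ lx·mx = 0 + 0 + 4.0762 + 0.81054 + 0.06992 = 4.95666
Σ x·lx·mx = 10.8637; T = 10.8637/4.95666 = 2.19174…
r ≈ ln(R0)/T = ln(4.95666)/2.19174… = 0.73035… → 0.730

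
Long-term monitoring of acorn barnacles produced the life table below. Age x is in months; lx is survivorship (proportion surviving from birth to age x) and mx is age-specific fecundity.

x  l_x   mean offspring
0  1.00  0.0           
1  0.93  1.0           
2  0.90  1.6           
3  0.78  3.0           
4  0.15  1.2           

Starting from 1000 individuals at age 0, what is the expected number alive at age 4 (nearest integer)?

150

Expected survivors = N0 · l_4 = 1000 × 0.15 = 150 → 150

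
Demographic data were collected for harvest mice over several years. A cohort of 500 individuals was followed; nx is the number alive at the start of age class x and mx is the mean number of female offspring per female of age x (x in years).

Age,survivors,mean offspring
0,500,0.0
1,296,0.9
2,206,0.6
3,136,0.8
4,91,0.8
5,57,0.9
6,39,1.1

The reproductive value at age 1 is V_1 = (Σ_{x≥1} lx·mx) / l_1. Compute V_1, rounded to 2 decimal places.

2.25

lx = nx/n0 = nx/500: 1, 0.592, 0.412, 0.272, 0.182, 0.114, 0.078
lx·mx for x ≥ 1: 0.5328, 0.2472, 0.2176, 0.1456, 0.1026, 0.0858 → sum = 1.3316
V_1 = 1.3316 / l_1 = 1.3316 / 0.592 = 2.249324… → 2.25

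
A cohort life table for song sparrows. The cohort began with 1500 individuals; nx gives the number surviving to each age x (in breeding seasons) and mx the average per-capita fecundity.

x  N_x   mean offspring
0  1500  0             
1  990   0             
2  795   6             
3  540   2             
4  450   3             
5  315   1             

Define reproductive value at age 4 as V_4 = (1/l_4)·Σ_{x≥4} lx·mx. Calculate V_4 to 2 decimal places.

lx = nx/n0 = nx/1500: 1, 0.66, 0.53, 0.36, 0.3, 0.21
lx·mx for x ≥ 4: 0.9, 0.21 → sum = 1.11
V_4 = 1.11 / l_4 = 1.11 / 0.3 = 3.7 → 3.70

3.70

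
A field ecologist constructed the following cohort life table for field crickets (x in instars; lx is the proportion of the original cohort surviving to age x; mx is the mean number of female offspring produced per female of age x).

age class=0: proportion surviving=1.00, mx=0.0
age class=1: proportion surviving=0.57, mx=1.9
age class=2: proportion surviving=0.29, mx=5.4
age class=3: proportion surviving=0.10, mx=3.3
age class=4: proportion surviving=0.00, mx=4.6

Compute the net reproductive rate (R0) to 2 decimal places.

2.98

lx·mx by age: 0, 1.083, 1.566, 0.33, 0
R0 = Σ lx·mx = 2.979 → 2.98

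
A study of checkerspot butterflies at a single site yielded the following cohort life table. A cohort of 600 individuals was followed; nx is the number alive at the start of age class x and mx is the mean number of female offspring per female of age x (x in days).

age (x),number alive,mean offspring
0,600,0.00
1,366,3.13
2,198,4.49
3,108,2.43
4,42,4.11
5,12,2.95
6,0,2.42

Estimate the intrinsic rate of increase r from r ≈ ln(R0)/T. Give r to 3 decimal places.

lx = nx/n0 = nx/600: 1, 0.61, 0.33, 0.18, 0.07, 0.02, 0
R0 = Σ lx·mx = 0 + 1.9093 + 1.4817 + 0.4374 + 0.2877 + 0.059 + 0 = 4.1751
Σ x·lx·mx = 7.6307; T = 7.6307/4.1751 = 1.82767…
r ≈ ln(R0)/T = ln(4.1751)/1.82767… = 0.78195… → 0.782

0.782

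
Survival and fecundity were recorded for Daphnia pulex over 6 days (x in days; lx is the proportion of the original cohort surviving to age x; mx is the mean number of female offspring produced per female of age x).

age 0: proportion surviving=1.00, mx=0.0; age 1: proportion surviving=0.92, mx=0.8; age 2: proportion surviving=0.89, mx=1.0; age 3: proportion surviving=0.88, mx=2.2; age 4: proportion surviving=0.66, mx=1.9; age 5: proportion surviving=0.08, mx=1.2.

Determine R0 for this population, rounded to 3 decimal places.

4.912

lx·mx by age: 0, 0.736, 0.89, 1.936, 1.254, 0.096
R0 = Σ lx·mx = 4.912 → 4.912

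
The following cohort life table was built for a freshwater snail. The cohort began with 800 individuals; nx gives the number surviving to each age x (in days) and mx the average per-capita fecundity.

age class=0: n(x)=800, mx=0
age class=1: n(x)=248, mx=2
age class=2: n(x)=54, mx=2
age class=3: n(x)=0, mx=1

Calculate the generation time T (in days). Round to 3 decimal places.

lx = nx/n0 = nx/800: 1, 0.31, 0.0675, 0
lx·mx: 0, 0.62, 0.135, 0 → R0 = 0.755
x·lx·mx: 0, 0.62, 0.27, 0 → Σ = 0.89
T = 0.89 / 0.755 = 1.178808… → 1.179

1.179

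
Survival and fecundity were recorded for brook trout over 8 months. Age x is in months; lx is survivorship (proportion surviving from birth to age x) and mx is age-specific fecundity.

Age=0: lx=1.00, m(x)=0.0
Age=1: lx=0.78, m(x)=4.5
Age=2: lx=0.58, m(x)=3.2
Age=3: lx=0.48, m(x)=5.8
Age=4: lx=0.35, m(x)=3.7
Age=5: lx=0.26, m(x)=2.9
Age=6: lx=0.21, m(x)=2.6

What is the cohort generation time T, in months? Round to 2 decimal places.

2.59

lx·mx: 0, 3.51, 1.856, 2.784, 1.295, 0.754, 0.546 → R0 = 10.745
x·lx·mx: 0, 3.51, 3.712, 8.352, 5.18, 3.77, 3.276 → Σ = 27.8
T = 27.8 / 10.745 = 2.58725… → 2.59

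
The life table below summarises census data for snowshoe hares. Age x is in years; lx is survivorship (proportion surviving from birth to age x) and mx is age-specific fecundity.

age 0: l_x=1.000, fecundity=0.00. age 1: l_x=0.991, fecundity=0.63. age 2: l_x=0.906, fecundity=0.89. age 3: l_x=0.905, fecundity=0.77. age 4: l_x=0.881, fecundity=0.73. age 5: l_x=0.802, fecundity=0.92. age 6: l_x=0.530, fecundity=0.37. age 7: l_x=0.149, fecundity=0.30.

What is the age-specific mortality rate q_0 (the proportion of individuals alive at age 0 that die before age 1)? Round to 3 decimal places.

q_0 = (l_0 − l_1) / l_0 = (1 − 0.991) / 1
     = 0.009 / 1 = 0.009 → 0.009

0.009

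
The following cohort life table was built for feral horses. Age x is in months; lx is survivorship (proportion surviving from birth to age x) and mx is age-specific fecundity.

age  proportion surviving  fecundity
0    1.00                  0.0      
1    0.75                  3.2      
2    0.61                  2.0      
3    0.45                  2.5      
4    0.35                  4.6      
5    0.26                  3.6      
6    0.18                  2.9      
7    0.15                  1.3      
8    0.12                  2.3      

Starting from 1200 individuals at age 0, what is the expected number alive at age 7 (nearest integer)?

Expected survivors = N0 · l_7 = 1200 × 0.15 = 180 → 180

180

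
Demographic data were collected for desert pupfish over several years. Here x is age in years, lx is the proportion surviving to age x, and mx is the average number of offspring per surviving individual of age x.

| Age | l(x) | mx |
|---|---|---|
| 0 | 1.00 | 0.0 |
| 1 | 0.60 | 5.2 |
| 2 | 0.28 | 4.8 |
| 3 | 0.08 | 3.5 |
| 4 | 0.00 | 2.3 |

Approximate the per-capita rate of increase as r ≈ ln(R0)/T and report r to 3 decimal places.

R0 = Σ lx·mx = 0 + 3.12 + 1.344 + 0.28 + 0 = 4.744
Σ x·lx·mx = 6.648; T = 6.648/4.744 = 1.40135…
r ≈ ln(R0)/T = ln(4.744)/1.40135… = 1.11099… → 1.111

1.111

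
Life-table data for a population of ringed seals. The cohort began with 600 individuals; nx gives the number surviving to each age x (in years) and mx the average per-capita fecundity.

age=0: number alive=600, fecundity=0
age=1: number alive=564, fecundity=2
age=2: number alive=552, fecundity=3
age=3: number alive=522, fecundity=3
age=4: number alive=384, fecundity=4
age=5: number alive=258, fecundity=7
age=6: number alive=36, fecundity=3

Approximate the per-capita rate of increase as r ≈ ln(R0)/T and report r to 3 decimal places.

0.802

lx = nx/n0 = nx/600: 1, 0.94, 0.92, 0.87, 0.64, 0.43, 0.06
R0 = Σ lx·mx = 0 + 1.88 + 2.76 + 2.61 + 2.56 + 3.01 + 0.18 = 13
Σ x·lx·mx = 41.6; T = 41.6/13 = 3.2
r ≈ ln(R0)/T = ln(13)/3.2 = 0.80155… → 0.802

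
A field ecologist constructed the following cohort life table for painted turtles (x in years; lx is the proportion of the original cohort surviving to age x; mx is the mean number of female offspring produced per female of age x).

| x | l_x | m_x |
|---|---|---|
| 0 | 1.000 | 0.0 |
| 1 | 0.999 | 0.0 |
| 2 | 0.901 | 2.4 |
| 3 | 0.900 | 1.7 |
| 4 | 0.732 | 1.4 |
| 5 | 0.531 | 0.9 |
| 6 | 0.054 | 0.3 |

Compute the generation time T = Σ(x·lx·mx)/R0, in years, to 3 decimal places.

2.974

lx·mx: 0, 0, 2.1624, 1.53, 1.0248, 0.4779, 0.0162 → R0 = 5.2113
x·lx·mx: 0, 0, 4.3248, 4.59, 4.0992, 2.3895, 0.0972 → Σ = 15.5007
T = 15.5007 / 5.2113 = 2.97444… → 2.974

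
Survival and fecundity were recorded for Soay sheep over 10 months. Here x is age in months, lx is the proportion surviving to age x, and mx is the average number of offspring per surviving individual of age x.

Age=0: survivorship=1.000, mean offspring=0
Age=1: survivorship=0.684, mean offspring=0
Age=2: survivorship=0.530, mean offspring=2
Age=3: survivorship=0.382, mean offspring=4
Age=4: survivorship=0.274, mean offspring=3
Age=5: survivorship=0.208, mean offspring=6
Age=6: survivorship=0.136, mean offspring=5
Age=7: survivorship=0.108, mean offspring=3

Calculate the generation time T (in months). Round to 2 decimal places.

lx·mx: 0, 0, 1.06, 1.528, 0.822, 1.248, 0.68, 0.324 → R0 = 5.662
x·lx·mx: 0, 0, 2.12, 4.584, 3.288, 6.24, 4.08, 2.268 → Σ = 22.58
T = 22.58 / 5.662 = 3.98799… → 3.99

3.99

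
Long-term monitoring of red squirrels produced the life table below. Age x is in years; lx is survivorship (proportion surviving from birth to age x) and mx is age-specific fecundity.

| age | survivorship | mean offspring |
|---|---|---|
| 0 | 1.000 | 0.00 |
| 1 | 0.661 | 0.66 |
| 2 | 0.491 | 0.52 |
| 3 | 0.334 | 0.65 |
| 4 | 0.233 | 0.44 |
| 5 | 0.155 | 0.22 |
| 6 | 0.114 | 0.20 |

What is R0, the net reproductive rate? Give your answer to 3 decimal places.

1.068

lx·mx by age: 0, 0.43626, 0.25532, 0.2171, 0.10252, 0.0341, 0.0228
R0 = Σ lx·mx = 1.0681 → 1.068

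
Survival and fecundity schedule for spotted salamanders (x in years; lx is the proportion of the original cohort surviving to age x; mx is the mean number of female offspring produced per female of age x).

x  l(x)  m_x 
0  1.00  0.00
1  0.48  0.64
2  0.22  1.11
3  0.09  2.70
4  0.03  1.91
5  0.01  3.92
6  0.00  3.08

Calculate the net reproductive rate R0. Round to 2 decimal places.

lx·mx by age: 0, 0.3072, 0.2442, 0.243, 0.0573, 0.0392, 0
R0 = Σ lx·mx = 0.8909 → 0.89

0.89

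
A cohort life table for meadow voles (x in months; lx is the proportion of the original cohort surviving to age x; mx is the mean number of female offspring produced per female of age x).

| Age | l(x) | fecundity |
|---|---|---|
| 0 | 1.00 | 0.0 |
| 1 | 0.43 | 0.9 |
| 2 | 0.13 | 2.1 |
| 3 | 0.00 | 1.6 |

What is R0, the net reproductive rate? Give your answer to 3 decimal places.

lx·mx by age: 0, 0.387, 0.273, 0
R0 = Σ lx·mx = 0.66 → 0.660

0.660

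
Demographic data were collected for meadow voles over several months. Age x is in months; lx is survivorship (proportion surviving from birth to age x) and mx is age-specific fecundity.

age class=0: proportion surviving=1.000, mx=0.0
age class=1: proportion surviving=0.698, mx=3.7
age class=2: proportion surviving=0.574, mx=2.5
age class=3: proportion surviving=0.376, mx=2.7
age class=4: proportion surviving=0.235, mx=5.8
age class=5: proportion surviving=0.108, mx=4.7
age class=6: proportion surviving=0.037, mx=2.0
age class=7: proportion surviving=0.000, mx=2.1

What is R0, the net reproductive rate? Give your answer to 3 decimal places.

lx·mx by age: 0, 2.5826, 1.435, 1.0152, 1.363, 0.5076, 0.074, 0
R0 = Σ lx·mx = 6.9774 → 6.977

6.977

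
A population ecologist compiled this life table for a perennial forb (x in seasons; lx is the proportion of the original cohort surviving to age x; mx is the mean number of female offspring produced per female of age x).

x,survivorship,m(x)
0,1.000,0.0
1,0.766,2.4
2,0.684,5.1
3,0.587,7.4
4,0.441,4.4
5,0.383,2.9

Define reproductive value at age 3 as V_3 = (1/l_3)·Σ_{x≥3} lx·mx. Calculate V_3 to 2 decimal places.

12.60

lx·mx for x ≥ 3: 4.3438, 1.9404, 1.1107 → sum = 7.3949
V_3 = 7.3949 / l_3 = 7.3949 / 0.587 = 12.597785… → 12.60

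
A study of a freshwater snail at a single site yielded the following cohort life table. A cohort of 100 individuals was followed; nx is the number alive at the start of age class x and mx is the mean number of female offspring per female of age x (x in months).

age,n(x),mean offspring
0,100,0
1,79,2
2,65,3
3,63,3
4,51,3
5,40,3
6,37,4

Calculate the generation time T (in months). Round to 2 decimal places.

lx = nx/n0 = nx/100: 1, 0.79, 0.65, 0.63, 0.51, 0.4, 0.37
lx·mx: 0, 1.58, 1.95, 1.89, 1.53, 1.2, 1.48 → R0 = 9.63
x·lx·mx: 0, 1.58, 3.9, 5.67, 6.12, 6, 8.88 → Σ = 32.15
T = 32.15 / 9.63 = 3.338525… → 3.34

3.34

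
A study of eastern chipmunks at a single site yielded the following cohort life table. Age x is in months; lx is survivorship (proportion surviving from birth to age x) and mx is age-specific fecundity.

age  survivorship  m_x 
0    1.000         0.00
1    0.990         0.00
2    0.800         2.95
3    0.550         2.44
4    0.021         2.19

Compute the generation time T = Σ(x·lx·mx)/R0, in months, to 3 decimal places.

lx·mx: 0, 0, 2.36, 1.342, 0.04599 → R0 = 3.74799
x·lx·mx: 0, 0, 4.72, 4.026, 0.18396 → Σ = 8.92996
T = 8.92996 / 3.74799 = 2.3826… → 2.383

2.383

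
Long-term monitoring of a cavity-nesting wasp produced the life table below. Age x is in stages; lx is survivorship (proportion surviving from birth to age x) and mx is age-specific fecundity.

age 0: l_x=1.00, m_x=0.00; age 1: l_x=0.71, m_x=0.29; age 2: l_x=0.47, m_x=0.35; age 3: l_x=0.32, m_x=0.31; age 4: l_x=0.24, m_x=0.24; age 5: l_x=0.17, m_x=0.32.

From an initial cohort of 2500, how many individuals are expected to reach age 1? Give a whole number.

1775

Expected survivors = N0 · l_1 = 2500 × 0.71 = 1775 → 1775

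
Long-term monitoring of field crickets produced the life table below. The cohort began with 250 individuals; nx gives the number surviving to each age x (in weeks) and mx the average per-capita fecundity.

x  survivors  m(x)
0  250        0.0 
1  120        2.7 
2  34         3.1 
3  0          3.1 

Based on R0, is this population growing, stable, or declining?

growing

lx = nx/n0 = nx/250: 1, 0.48, 0.136, 0
R0 = Σ lx·mx = 0 + 1.296 + 0.4216 + 0 = 1.7176
R0 > 1, so the population is growing.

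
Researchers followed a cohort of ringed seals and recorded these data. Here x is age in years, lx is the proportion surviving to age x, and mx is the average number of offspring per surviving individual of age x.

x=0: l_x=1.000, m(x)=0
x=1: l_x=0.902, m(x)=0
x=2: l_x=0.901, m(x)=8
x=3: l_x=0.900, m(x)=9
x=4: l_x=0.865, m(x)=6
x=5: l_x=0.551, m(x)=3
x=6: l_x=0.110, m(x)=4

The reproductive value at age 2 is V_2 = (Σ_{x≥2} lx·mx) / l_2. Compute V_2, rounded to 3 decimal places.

lx·mx for x ≥ 2: 7.208, 8.1, 5.19, 1.653, 0.44 → sum = 22.591
V_2 = 22.591 / l_2 = 22.591 / 0.901 = 25.073252… → 25.073

25.073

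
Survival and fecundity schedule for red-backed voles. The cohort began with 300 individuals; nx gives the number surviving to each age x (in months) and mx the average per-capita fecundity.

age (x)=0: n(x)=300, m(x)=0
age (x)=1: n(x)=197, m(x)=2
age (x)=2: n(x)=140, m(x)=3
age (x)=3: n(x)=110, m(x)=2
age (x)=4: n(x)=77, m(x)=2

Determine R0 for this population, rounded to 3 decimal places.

lx = nx/n0 = nx/300: 1, 0.65667…, 0.46667…, 0.36667…, 0.25667…
lx·mx by age: 0, 1.313333…, 1.4…, 0.733333…, 0.513333…
R0 = Σ lx·mx = 3.96… → 3.960

3.960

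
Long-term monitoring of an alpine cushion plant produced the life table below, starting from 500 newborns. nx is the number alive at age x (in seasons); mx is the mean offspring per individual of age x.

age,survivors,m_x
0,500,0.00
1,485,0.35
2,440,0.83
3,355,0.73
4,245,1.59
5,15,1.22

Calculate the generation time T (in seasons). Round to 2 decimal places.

lx = nx/n0 = nx/500: 1, 0.97, 0.88, 0.71, 0.49, 0.03
lx·mx: 0, 0.3395, 0.7304, 0.5183, 0.7791, 0.0366 → R0 = 2.4039
x·lx·mx: 0, 0.3395, 1.4608, 1.5549, 3.1164, 0.183 → Σ = 6.6546
T = 6.6546 / 2.4039 = 2.768252… → 2.77

2.77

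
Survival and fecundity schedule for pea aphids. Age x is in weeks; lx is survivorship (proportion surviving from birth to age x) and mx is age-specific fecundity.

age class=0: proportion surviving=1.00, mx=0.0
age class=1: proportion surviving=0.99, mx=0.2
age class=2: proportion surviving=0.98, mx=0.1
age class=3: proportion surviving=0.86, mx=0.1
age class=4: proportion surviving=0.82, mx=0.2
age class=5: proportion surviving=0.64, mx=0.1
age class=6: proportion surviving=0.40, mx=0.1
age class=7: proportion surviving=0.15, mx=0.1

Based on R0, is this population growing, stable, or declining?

declining

R0 = Σ lx·mx = 0 + 0.198 + 0.098 + 0.086 + 0.164 + 0.064 + 0.04 + 0.015 = 0.665
R0 < 1, so the population is declining.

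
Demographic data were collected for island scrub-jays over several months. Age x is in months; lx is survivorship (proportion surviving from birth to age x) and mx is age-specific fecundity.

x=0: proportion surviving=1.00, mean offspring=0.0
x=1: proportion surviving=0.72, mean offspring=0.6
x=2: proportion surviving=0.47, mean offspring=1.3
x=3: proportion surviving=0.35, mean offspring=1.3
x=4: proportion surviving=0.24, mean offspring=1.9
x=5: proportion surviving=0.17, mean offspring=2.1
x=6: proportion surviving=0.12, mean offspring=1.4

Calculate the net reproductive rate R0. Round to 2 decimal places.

lx·mx by age: 0, 0.432, 0.611, 0.455, 0.456, 0.357, 0.168
R0 = Σ lx·mx = 2.479 → 2.48

2.48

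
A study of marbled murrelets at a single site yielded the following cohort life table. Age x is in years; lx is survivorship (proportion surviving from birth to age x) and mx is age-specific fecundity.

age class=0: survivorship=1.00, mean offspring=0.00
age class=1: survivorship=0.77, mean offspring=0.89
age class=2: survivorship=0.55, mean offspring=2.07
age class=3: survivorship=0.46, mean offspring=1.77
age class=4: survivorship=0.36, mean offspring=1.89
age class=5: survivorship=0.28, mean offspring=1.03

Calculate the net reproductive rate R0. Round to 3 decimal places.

lx·mx by age: 0, 0.6853, 1.1385, 0.8142, 0.6804, 0.2884
R0 = Σ lx·mx = 3.6068 → 3.607

3.607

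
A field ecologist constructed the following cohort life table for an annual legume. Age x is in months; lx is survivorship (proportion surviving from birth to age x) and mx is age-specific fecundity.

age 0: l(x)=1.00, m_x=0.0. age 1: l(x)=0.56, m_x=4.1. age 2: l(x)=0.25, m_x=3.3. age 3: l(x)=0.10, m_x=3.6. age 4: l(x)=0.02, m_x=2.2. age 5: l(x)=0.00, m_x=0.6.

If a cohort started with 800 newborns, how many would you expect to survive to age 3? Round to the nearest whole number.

80

Expected survivors = N0 · l_3 = 800 × 0.10 = 80 → 80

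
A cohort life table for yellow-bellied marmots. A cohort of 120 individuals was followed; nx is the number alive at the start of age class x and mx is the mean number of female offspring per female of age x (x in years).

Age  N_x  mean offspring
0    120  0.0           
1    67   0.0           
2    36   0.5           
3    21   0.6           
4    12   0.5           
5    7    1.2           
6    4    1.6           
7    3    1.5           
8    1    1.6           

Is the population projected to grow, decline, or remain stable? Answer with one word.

declining

lx = nx/n0 = nx/120: 1, 0.55833…, 0.3, 0.175, 0.1, 0.05833…, 0.03333…, 0.025, 0.00833…
R0 = Σ lx·mx = 0 + 0 + 0.15 + 0.105 + 0.05 + 0.07… + 0.053333… + 0.0375 + 0.013333… = 0.479167…
R0 < 1, so the population is declining.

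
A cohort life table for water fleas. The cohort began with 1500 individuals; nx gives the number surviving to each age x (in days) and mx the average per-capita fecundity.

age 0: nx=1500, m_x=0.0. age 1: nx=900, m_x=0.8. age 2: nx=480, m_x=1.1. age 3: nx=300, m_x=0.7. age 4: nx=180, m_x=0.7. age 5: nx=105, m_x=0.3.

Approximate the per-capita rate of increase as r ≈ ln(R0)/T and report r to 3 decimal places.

lx = nx/n0 = nx/1500: 1, 0.6, 0.32, 0.2, 0.12, 0.07
R0 = Σ lx·mx = 0 + 0.48 + 0.352 + 0.14 + 0.084 + 0.021 = 1.077
Σ x·lx·mx = 2.045; T = 2.045/1.077 = 1.89879…
r ≈ ln(R0)/T = ln(1.077)/1.89879… = 0.03907… → 0.039

0.039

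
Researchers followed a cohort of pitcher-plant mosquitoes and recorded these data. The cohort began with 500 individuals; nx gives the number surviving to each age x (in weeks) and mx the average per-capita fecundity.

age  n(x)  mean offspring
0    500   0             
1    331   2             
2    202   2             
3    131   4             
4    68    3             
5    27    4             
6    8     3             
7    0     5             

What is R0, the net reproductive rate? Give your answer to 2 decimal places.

3.85

lx = nx/n0 = nx/500: 1, 0.662, 0.404, 0.262, 0.136, 0.054, 0.016, 0
lx·mx by age: 0, 1.324, 0.808, 1.048, 0.408, 0.216, 0.048, 0
R0 = Σ lx·mx = 3.852 → 3.85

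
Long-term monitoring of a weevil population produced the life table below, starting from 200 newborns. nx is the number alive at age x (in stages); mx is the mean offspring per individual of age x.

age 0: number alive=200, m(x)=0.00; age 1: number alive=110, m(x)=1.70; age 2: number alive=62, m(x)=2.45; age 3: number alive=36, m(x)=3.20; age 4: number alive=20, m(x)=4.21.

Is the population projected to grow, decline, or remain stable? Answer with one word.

lx = nx/n0 = nx/200: 1, 0.55, 0.31, 0.18, 0.1
R0 = Σ lx·mx = 0 + 0.935 + 0.7595 + 0.576 + 0.421 = 2.6915
R0 > 1, so the population is growing.

growing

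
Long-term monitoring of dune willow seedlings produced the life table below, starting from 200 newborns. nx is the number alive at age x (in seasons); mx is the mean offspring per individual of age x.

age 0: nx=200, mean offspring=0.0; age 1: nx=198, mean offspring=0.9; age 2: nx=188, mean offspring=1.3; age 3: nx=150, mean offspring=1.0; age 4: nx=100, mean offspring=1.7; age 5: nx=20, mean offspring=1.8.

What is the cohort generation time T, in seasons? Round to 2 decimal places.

2.54

lx = nx/n0 = nx/200: 1, 0.99, 0.94, 0.75, 0.5, 0.1
lx·mx: 0, 0.891, 1.222, 0.75, 0.85, 0.18 → R0 = 3.893
x·lx·mx: 0, 0.891, 2.444, 2.25, 3.4, 0.9 → Σ = 9.885
T = 9.885 / 3.893 = 2.539173… → 2.54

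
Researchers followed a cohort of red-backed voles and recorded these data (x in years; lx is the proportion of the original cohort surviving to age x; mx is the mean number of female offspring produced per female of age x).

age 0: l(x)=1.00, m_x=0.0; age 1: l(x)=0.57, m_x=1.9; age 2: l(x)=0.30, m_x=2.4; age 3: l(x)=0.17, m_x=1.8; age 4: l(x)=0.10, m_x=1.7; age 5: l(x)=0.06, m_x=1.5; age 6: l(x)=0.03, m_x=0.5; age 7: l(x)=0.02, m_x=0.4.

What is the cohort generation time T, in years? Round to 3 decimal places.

lx·mx: 0, 1.083, 0.72, 0.306, 0.17, 0.09, 0.015, 0.008 → R0 = 2.392
x·lx·mx: 0, 1.083, 1.44, 0.918, 0.68, 0.45, 0.09, 0.056 → Σ = 4.717
T = 4.717 / 2.392 = 1.97199… → 1.972

1.972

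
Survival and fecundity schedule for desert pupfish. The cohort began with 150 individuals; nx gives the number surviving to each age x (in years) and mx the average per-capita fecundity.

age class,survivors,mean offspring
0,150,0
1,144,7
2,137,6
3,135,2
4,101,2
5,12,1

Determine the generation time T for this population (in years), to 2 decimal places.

1.87

lx = nx/n0 = nx/150: 1, 0.96, 0.91333…, 0.9, 0.67333…, 0.08
lx·mx: 0, 6.72, 5.48…, 1.8, 1.346667…, 0.08 → R0 = 15.426667…
x·lx·mx: 0, 6.72, 10.96…, 5.4, 5.386667…, 0.4 → Σ = 28.866667…
T = 28.866667… / 15.426667… = 1.871219… → 1.87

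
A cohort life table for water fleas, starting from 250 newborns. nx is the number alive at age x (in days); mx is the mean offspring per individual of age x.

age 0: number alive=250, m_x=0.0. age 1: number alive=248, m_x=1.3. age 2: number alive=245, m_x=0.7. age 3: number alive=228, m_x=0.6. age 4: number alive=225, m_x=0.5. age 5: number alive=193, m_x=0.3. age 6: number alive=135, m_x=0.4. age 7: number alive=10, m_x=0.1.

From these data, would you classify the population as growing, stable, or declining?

lx = nx/n0 = nx/250: 1, 0.992, 0.98, 0.912, 0.9, 0.772, 0.54, 0.04
R0 = Σ lx·mx = 0 + 1.2896 + 0.686 + 0.5472 + 0.45 + 0.2316 + 0.216 + 0.004 = 3.4244
R0 > 1, so the population is growing.

growing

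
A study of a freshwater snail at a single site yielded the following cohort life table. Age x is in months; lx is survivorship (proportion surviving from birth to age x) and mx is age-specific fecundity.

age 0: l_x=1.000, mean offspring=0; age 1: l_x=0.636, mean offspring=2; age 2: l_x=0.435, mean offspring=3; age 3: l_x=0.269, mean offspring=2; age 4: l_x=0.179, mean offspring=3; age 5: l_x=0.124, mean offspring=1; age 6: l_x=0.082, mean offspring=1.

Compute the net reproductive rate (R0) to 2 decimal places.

lx·mx by age: 0, 1.272, 1.305, 0.538, 0.537, 0.124, 0.082
R0 = Σ lx·mx = 3.858 → 3.86

3.86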